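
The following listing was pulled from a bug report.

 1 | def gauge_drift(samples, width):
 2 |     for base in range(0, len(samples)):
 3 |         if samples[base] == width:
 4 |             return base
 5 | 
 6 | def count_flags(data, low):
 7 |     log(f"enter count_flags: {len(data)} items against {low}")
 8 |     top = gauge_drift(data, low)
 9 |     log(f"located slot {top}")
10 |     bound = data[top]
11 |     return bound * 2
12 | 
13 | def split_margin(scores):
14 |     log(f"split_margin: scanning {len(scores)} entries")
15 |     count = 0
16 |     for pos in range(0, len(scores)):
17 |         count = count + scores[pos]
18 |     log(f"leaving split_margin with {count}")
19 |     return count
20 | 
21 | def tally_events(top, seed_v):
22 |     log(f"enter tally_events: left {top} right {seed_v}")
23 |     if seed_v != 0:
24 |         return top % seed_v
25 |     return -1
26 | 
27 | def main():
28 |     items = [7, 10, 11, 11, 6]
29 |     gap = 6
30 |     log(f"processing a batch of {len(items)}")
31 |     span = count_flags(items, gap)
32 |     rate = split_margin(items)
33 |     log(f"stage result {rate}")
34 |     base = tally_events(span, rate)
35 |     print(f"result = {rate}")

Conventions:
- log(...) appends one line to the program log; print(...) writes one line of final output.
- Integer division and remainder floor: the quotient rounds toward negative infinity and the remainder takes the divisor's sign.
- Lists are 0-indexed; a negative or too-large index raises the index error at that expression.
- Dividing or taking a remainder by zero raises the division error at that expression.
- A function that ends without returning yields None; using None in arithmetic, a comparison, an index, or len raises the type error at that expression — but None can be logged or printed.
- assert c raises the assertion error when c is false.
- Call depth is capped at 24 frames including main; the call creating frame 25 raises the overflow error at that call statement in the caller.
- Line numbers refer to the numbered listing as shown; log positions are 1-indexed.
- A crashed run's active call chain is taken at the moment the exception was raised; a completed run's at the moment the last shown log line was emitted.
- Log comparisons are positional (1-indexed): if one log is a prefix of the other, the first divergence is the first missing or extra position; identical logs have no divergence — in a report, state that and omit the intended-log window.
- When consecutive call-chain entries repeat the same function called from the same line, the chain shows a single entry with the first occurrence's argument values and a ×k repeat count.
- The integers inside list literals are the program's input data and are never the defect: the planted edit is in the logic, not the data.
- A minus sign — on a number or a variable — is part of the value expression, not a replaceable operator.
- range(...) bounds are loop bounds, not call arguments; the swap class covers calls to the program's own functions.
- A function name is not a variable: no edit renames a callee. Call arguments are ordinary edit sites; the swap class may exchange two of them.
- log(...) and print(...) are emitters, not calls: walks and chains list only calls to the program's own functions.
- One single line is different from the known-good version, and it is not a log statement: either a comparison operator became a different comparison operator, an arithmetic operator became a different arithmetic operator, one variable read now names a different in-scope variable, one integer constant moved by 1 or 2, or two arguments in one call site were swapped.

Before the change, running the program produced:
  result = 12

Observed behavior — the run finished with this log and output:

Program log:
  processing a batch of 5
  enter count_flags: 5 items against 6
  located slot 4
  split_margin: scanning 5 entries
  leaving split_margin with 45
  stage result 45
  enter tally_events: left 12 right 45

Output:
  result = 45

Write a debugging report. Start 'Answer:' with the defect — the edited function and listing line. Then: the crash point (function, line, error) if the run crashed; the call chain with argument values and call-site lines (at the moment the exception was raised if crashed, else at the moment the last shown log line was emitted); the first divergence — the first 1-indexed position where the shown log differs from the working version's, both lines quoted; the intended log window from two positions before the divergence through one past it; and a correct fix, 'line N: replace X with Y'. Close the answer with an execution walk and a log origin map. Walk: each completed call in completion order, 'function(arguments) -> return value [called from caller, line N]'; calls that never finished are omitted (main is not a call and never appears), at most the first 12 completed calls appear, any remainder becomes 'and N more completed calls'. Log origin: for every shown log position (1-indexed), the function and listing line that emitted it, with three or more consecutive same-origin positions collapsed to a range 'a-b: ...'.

Answer: the defect is in main at line 35.
Core observation: Every logged value matches the working version; the printed result is what differs.
Call chain: main -> tally_events(12, 45) (called at line 34).
First divergence: none — the logs agree in full.
Execution walk:
  gauge_drift([7, 10, 11, 11, 6], 6) -> 4  [called from count_flags, line 8]
  count_flags([7, 10, 11, 11, 6], 6) -> 12  [called from main, line 31]
  split_margin([7, 10, 11, 11, 6]) -> 45  [called from main, line 32]
  tally_events(12, 45) -> 12  [called from main, line 34]
Log origins:
  1 — main, line 30
  2 — count_flags, line 7
  3 — count_flags, line 9
  4 — split_margin, line 14
  5 — split_margin, line 18
  6 — main, line 33
  7 — tally_events, line 22
A correct fix: line 35: replace `rate` with `base`.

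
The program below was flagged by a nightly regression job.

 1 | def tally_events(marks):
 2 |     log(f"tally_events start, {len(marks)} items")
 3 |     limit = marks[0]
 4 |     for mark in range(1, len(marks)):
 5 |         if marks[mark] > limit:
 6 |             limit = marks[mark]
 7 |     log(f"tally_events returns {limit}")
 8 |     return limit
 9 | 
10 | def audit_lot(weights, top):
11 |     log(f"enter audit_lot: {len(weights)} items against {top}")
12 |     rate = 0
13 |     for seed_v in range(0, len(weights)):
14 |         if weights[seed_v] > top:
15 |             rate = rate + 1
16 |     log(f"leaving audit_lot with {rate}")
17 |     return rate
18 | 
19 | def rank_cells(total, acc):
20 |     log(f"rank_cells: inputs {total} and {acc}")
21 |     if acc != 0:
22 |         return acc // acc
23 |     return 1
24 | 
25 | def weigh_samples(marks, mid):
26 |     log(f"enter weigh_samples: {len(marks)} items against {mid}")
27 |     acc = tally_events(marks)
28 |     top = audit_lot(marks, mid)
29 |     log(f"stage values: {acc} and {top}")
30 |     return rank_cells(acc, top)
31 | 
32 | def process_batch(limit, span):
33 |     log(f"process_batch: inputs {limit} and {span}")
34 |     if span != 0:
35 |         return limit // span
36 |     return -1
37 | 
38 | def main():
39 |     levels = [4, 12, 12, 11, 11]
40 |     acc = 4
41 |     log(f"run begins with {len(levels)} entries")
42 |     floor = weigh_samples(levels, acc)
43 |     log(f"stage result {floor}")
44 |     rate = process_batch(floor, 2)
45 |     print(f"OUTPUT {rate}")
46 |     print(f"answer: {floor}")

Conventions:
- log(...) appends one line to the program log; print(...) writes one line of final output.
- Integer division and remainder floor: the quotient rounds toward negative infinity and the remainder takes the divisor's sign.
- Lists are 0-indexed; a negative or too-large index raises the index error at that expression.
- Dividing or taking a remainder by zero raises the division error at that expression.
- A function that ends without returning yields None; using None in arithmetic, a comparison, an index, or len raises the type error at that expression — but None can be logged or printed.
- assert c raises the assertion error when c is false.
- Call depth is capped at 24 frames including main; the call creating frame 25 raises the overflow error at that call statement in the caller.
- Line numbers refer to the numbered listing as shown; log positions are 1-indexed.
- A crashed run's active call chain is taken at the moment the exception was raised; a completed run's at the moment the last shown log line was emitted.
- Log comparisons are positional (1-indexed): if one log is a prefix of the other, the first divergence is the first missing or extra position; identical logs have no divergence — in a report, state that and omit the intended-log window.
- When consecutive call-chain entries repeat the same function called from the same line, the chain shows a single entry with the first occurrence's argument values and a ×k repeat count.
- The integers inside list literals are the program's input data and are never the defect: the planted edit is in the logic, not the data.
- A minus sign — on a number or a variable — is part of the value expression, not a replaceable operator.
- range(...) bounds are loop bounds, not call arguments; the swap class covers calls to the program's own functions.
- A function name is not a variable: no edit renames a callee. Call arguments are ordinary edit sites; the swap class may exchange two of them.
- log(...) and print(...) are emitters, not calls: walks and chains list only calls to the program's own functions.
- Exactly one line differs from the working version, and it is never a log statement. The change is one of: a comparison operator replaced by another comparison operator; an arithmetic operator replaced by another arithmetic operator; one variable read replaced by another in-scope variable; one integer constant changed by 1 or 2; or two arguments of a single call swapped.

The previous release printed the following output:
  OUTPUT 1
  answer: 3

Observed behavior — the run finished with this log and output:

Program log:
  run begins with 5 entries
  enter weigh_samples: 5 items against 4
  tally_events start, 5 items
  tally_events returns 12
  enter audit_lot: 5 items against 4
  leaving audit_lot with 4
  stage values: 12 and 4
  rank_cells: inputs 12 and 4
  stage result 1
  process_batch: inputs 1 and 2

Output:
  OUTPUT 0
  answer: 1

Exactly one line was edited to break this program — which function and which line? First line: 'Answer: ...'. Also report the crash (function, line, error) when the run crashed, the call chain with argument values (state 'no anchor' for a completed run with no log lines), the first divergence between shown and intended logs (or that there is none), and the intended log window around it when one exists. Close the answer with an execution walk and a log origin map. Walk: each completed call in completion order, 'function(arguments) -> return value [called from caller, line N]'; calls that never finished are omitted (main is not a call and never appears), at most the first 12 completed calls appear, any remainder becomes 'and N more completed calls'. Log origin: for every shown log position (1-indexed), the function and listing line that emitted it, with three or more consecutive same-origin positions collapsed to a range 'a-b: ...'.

Answer: the defect is in rank_cells at line 22.
Key fact: Log line 9 is where behavior first shows: 'stage result 1' appears instead of 'stage result 3'.
Call chain: main -> process_batch(1, 2) (called at line 44).
First divergence: position 9 — shown 'stage result 1', intended 'stage result 3'.
Intended log window:
  7: stage values: 12 and 4
  8: rank_cells: inputs 12 and 4
  9: stage result 3
  10: process_batch: inputs 3 and 2
Execution walk:
  tally_events([4, 12, 12, 11, 11]) -> 12  [called from weigh_samples, line 27]
  audit_lot([4, 12, 12, 11, 11], 4) -> 4  [called from weigh_samples, line 28]
  rank_cells(12, 4) -> 1  [called from weigh_samples, line 30]
  weigh_samples([4, 12, 12, 11, 11], 4) -> 1  [called from main, line 42]
  process_batch(1, 2) -> 0  [called from main, line 44]
Log origin:
  1 — main, line 41
  2 — weigh_samples, line 26
  3 — tally_events, line 2
  4 — tally_events, line 7
  5 — audit_lot, line 11
  6 — audit_lot, line 16
  7 — weigh_samples, line 29
  8 — rank_cells, line 20
  9 — main, line 43
  10 — process_batch, line 33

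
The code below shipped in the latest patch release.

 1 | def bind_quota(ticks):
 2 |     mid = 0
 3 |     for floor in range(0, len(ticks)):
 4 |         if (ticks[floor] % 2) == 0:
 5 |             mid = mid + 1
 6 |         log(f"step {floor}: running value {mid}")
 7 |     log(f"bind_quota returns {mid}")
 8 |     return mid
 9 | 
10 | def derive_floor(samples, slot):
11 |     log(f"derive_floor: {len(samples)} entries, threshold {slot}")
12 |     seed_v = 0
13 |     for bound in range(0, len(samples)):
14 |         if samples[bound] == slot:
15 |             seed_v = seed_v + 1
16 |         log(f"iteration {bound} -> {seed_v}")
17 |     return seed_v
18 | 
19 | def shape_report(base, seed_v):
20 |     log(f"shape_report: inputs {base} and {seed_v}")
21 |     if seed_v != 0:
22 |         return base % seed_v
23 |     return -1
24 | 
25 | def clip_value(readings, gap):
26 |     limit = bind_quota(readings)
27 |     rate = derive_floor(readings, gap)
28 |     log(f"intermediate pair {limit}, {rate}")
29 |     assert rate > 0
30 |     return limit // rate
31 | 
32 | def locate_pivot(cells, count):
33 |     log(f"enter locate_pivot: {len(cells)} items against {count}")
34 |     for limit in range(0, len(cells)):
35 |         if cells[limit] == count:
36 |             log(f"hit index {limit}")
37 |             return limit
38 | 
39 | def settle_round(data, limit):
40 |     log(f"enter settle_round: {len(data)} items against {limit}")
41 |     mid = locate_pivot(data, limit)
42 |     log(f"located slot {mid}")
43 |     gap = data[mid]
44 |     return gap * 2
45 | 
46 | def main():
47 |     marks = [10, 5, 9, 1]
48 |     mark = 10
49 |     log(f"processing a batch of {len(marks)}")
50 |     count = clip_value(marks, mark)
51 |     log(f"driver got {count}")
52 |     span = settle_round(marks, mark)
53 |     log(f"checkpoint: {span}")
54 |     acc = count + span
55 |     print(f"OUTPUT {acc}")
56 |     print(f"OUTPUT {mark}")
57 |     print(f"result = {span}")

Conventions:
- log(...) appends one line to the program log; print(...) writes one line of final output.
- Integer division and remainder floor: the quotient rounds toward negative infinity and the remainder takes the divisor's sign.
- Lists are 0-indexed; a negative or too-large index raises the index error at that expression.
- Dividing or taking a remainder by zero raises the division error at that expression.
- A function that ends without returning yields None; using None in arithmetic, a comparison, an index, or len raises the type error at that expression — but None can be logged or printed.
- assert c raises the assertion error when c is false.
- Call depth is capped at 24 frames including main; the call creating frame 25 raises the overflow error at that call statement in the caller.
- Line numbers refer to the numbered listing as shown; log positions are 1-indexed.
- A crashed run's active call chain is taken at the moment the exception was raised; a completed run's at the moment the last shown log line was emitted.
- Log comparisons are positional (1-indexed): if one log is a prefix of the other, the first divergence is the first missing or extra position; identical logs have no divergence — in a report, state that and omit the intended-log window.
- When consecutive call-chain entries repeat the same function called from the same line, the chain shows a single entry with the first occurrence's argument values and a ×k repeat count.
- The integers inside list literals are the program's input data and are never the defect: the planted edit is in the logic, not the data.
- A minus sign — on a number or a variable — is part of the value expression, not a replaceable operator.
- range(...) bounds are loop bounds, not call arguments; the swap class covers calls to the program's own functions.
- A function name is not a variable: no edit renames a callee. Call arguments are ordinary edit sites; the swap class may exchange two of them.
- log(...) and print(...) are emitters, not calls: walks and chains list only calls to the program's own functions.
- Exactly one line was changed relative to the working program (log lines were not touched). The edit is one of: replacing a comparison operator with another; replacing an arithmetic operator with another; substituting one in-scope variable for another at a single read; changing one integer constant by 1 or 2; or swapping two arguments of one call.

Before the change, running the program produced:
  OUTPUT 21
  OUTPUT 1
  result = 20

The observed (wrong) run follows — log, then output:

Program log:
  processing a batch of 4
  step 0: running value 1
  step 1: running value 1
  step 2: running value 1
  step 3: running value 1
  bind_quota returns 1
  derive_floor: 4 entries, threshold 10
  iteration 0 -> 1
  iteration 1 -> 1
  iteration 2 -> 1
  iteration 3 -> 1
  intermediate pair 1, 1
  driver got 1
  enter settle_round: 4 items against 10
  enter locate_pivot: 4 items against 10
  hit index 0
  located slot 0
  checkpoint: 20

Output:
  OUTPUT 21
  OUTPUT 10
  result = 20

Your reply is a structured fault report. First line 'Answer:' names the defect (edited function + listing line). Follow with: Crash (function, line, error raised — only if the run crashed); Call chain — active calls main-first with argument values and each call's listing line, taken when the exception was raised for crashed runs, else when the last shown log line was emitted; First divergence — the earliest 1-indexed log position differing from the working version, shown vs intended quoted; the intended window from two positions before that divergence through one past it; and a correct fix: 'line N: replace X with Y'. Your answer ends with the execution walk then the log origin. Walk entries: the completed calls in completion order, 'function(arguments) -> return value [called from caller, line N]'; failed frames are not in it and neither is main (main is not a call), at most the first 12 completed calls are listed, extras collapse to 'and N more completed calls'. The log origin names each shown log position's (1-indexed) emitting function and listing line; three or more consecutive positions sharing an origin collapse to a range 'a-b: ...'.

Answer: the defect is in main at line 56.
Key fact: Log streams are identical — the defect surfaces only in the printed output.
Call chain: main.
First divergence: there is none — every log position agrees.
Execution walk:
  bind_quota([10, 5, 9, 1]) -> 1  [called from clip_value, line 26]
  derive_floor([10, 5, 9, 1], 10) -> 1  [called from clip_value, line 27]
  clip_value([10, 5, 9, 1], 10) -> 1  [called from main, line 50]
  locate_pivot([10, 5, 9, 1], 10) -> 0  [called from settle_round, line 41]
  settle_round([10, 5, 9, 1], 10) -> 20  [called from main, line 52]
Log origin:
  1: from main, line 49
  2-5: from bind_quota, line 6
  6: from bind_quota, line 7
  7: from derive_floor, line 11
  8-11: from derive_floor, line 16
  12: from clip_value, line 28
  13: from main, line 51
  14: from settle_round, line 40
  15: from locate_pivot, line 33
  16: from locate_pivot, line 36
  17: from settle_round, line 42
  18: from main, line 53
A correct fix: line 56: replace `mark` with `count`.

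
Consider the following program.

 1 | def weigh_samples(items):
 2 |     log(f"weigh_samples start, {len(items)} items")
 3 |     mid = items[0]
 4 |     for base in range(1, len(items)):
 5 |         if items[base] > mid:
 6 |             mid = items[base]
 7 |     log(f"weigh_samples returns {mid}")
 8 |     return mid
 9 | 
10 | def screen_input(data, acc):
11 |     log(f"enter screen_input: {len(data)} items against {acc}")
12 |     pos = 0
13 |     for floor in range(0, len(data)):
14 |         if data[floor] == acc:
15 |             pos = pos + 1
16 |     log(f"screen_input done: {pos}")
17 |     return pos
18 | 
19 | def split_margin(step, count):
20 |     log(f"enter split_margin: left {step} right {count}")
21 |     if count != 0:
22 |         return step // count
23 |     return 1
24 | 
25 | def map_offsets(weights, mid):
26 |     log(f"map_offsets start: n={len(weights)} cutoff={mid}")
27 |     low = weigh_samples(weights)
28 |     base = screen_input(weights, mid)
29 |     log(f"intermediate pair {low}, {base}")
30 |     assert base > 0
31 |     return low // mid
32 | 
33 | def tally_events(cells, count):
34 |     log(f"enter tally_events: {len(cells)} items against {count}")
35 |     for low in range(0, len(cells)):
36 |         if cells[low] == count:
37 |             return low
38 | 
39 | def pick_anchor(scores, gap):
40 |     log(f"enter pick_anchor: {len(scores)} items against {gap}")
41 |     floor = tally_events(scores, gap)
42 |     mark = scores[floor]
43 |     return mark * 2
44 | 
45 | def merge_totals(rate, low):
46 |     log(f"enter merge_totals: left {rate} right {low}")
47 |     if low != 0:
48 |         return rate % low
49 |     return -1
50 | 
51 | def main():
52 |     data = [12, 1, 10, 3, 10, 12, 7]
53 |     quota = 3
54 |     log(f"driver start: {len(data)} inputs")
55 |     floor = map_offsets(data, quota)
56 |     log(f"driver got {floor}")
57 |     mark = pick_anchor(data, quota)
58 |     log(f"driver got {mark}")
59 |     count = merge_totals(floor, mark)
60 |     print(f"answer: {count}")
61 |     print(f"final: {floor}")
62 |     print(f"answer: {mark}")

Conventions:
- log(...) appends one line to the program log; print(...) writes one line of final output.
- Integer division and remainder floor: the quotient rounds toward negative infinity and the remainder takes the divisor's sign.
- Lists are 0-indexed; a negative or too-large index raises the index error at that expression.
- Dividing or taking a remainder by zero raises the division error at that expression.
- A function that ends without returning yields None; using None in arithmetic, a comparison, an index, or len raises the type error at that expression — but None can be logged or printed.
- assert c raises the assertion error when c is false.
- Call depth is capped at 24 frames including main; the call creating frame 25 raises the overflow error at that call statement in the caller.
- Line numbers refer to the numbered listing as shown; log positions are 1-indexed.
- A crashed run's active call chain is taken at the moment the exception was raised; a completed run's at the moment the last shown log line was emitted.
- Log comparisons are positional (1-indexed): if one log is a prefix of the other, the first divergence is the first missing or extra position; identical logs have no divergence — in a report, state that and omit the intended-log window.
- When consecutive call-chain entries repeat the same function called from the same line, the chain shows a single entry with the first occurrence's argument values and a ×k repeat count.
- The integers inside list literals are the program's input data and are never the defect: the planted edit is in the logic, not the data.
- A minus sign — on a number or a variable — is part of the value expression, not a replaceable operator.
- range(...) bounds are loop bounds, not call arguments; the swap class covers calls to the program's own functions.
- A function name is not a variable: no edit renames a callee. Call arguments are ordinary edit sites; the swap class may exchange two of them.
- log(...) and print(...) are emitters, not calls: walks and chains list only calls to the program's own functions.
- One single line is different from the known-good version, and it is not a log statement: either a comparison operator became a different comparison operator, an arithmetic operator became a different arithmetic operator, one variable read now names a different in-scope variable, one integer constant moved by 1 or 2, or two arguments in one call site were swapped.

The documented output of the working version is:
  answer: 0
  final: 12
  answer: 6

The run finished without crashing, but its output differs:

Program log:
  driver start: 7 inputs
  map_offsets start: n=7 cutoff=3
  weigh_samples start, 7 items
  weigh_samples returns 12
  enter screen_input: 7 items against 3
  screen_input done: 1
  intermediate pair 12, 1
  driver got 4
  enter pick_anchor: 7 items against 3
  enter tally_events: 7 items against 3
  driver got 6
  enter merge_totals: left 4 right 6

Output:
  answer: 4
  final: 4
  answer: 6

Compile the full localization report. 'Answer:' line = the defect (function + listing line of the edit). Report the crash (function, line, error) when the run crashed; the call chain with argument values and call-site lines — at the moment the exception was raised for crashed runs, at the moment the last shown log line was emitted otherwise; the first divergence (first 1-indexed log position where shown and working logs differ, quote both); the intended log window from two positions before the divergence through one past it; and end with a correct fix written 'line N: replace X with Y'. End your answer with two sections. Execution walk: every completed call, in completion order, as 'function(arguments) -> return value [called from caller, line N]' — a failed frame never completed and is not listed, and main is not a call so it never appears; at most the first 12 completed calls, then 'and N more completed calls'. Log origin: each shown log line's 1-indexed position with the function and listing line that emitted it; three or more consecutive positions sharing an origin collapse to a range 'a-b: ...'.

Answer: the defect is in map_offsets at line 31.
The tell: Position 8 is the first bad log line: 'driver got 4' should read 'driver got 12'.
Call chain: main -> merge_totals(4, 6) (called at line 59).
First divergence: at position 8 the run shows 'driver got 4' where the working version logs 'driver got 12'.
Intended log window:
  6: screen_input done: 1
  7: intermediate pair 12, 1
  8: driver got 12
  9: enter pick_anchor: 7 items against 3
Execution walk:
  weigh_samples([12, 1, 10, 3, 10, 12, 7]) -> 12  [called from map_offsets, line 27]
  screen_input([12, 1, 10, 3, 10, 12, 7], 3) -> 1  [called from map_offsets, line 28]
  map_offsets([12, 1, 10, 3, 10, 12, 7], 3) -> 4  [called from main, line 55]
  tally_events([12, 1, 10, 3, 10, 12, 7], 3) -> 3  [called from pick_anchor, line 41]
  pick_anchor([12, 1, 10, 3, 10, 12, 7], 3) -> 6  [called from main, line 57]
  merge_totals(4, 6) -> 4  [called from main, line 59]
Log origin:
  1 — main, line 54
  2 — map_offsets, line 26
  3 — weigh_samples, line 2
  4 — weigh_samples, line 7
  5 — screen_input, line 11
  6 — screen_input, line 16
  7 — map_offsets, line 29
  8 — main, line 56
  9 — pick_anchor, line 40
  10 — tally_events, line 34
  11 — main, line 58
  12 — merge_totals, line 46
A correct fix: line 31: replace `mid` with `base`.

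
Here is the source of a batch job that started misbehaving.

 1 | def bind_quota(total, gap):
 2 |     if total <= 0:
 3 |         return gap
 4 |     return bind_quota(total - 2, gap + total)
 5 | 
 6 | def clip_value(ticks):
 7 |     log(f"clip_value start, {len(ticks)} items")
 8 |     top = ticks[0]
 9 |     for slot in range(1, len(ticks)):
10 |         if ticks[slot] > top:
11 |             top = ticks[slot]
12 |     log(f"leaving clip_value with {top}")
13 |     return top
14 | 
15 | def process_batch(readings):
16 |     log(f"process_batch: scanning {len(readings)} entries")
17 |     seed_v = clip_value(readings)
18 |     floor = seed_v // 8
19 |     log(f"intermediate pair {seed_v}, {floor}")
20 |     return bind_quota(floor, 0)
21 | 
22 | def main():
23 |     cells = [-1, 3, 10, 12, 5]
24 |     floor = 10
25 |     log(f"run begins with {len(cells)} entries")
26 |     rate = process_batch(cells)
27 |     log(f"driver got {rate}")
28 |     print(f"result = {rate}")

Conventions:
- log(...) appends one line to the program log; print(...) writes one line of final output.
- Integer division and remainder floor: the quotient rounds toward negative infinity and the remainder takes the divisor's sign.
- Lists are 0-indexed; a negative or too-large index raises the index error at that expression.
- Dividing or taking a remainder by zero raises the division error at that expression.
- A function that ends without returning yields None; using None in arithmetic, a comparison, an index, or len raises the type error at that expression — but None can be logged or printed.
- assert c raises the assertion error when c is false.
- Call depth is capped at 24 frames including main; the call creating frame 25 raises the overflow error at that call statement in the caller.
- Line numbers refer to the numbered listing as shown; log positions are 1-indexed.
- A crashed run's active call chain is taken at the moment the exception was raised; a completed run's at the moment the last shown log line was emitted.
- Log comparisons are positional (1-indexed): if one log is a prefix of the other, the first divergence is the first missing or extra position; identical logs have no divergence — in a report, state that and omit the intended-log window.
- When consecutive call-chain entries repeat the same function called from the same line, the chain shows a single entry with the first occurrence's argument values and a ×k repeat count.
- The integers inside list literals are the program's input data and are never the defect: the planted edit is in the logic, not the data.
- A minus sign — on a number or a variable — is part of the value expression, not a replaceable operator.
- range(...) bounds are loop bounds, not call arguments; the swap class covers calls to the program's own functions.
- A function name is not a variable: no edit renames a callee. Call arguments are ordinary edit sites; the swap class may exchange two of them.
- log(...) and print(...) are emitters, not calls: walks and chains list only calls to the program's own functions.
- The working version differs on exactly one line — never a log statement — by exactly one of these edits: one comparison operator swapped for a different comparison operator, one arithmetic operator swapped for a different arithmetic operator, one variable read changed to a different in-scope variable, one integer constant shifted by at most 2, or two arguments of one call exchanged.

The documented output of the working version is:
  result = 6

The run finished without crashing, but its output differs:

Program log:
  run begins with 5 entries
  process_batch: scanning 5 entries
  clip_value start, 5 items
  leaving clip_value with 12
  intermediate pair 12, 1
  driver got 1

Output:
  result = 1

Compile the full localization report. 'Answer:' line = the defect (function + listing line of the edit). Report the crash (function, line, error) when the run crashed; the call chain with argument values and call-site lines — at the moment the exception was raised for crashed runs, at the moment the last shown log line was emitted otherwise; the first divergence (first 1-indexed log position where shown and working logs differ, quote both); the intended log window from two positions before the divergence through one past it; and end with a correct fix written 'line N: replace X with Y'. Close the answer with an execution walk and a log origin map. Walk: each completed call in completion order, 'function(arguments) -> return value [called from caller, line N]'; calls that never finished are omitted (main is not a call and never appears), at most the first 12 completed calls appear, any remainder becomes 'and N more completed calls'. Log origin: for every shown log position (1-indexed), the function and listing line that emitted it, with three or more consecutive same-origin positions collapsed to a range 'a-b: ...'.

Answer: the defect is in process_batch at line 18.
Core observation: Log line 5 is where behavior first shows: 'intermediate pair 12, 1' appears instead of 'intermediate pair 12, 4'.
Call chain: main.
First divergence: position 5 — shown 'intermediate pair 12, 1', intended 'intermediate pair 12, 4'.
Intended log window:
  3: clip_value start, 5 items
  4: leaving clip_value with 12
  5: intermediate pair 12, 4
  6: driver got 6
Execution walk:
  clip_value([-1, 3, 10, 12, 5]) -> 12  [called from process_batch, line 17]
  bind_quota(-1, 1) -> 1  [called from bind_quota, line 4]
  bind_quota(1, 0) -> 1  [called from process_batch, line 20]
  process_batch([-1, 3, 10, 12, 5]) -> 1  [called from main, line 26]
Log line origins:
  1: logged in main at line 25
  2: logged in process_batch at line 16
  3: logged in clip_value at line 7
  4: logged in clip_value at line 12
  5: logged in process_batch at line 19
  6: logged in main at line 27
A correct fix: line 18: replace `//` with `%`.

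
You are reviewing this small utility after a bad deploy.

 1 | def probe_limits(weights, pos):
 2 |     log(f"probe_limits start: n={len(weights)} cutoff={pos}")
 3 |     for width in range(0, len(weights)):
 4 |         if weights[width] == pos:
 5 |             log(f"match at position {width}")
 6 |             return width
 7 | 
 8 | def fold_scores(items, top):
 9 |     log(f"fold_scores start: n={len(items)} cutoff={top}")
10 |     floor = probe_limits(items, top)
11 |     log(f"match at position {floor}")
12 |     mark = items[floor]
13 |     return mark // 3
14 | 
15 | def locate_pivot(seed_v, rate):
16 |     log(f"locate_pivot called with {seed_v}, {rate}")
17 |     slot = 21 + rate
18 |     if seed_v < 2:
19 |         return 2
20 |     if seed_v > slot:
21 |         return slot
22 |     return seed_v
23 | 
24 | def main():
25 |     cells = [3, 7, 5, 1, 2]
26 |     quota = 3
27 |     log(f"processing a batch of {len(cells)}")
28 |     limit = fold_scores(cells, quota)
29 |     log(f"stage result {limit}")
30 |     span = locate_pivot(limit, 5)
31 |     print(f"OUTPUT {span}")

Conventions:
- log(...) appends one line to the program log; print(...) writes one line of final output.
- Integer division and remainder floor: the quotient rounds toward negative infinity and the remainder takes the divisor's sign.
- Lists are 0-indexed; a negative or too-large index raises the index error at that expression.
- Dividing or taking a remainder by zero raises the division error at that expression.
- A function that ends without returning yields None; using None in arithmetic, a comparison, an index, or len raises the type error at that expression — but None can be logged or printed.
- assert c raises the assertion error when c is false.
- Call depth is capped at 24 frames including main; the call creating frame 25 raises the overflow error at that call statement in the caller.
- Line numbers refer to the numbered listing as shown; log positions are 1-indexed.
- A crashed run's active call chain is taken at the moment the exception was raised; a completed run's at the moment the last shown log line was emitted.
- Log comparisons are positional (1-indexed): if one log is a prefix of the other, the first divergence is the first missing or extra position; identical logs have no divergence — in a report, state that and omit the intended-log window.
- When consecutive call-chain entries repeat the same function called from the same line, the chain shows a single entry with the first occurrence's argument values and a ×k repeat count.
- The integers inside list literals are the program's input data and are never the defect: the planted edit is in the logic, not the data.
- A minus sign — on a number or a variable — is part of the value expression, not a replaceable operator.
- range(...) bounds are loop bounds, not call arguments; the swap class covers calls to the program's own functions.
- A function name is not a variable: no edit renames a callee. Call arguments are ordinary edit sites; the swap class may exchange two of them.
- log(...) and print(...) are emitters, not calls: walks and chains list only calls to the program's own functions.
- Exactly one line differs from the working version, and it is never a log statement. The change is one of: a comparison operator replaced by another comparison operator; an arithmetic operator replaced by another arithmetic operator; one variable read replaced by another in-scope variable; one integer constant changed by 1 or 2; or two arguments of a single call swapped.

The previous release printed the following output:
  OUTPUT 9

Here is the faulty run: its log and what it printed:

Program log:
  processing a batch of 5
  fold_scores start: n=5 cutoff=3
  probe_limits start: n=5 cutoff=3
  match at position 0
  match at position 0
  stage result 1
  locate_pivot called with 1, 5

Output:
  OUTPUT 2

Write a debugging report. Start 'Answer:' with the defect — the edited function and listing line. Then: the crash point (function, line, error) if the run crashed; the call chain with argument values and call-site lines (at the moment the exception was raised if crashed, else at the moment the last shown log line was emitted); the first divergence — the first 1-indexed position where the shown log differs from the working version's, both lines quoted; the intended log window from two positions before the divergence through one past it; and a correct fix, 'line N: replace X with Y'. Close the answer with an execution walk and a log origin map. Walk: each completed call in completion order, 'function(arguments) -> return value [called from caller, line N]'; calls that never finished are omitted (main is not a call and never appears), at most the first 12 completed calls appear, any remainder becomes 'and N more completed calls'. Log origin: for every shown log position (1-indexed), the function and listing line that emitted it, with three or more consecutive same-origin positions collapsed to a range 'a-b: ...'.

Answer: the defect is in fold_scores at line 13.
Key observation: The earliest visible damage is log position 6 — 'stage result 1' rather than the intended 'stage result 9'.
Call chain: main -> locate_pivot(1, 5) (called at line 30).
First divergence: position 6 — the shown line 'stage result 1' should read 'stage result 9'.
Intended log window:
  4: match at position 0
  5: match at position 0
  6: stage result 9
  7: locate_pivot called with 9, 5
Execution walk:
  probe_limits([3, 7, 5, 1, 2], 3) -> 0  [called from fold_scores, line 10]
  fold_scores([3, 7, 5, 1, 2], 3) -> 1  [called from main, line 28]
  locate_pivot(1, 5) -> 2  [called from main, line 30]
Log origins:
  1: emitted by main (line 27)
  2: emitted by fold_scores (line 9)
  3: emitted by probe_limits (line 2)
  4: emitted by probe_limits (line 5)
  5: emitted by fold_scores (line 11)
  6: emitted by main (line 29)
  7: emitted by locate_pivot (line 16)
A correct fix: line 13: replace `//` with `*`.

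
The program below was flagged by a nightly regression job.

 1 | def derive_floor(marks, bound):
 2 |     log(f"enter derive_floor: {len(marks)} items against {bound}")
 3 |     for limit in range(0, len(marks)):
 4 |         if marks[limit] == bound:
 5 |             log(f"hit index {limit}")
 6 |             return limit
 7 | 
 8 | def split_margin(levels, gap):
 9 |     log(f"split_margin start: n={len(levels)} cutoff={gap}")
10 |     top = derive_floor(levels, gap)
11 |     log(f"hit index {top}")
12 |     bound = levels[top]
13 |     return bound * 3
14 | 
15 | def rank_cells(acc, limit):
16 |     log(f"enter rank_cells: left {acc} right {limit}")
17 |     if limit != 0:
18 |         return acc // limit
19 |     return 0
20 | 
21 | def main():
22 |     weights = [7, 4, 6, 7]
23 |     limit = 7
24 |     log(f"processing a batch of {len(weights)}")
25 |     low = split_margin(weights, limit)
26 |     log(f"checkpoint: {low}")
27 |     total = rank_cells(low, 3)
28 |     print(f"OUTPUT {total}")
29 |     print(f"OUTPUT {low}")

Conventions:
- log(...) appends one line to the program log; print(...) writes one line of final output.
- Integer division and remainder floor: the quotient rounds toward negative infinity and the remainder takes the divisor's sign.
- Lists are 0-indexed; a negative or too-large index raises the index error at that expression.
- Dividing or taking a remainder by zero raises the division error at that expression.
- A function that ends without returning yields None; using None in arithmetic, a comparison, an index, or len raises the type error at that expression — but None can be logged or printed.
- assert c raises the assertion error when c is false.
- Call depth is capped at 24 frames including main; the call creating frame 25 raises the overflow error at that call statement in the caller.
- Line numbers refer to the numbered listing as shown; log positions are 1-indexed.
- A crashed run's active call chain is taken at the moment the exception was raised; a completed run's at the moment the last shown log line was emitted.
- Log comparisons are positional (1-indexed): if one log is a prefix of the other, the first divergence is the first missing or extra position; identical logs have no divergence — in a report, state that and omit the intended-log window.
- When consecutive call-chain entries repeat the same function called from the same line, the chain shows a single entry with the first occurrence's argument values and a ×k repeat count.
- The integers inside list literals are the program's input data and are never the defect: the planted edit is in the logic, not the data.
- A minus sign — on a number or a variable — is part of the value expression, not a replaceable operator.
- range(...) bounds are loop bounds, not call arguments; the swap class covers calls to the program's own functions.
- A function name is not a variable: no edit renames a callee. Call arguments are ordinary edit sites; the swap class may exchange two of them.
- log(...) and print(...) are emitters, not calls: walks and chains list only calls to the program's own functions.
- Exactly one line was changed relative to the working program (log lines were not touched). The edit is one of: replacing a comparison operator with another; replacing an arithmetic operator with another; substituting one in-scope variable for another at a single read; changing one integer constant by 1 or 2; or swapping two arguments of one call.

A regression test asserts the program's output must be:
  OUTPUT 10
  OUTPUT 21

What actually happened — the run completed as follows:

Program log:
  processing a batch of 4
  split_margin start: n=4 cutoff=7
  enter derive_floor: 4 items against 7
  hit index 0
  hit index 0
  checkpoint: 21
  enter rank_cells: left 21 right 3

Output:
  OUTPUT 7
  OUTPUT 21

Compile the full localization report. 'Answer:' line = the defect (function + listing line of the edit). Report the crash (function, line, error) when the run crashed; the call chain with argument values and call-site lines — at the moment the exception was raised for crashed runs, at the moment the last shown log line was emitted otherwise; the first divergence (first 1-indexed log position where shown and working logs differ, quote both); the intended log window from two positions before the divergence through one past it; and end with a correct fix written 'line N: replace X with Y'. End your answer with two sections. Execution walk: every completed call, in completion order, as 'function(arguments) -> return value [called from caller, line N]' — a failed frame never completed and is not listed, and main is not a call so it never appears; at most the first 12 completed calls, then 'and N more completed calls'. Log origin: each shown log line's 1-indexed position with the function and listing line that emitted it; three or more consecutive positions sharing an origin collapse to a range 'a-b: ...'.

Answer: the defect is in main at line 27.
Key fact: The log first diverges at position 7: the faulty run prints 'enter rank_cells: left 21 right 3' where the working version prints 'enter rank_cells: left 21 right 2'.
Call chain: main -> rank_cells(21, 3) (called at line 27).
First divergence: position 7 — shown 'enter rank_cells: left 21 right 3', intended 'enter rank_cells: left 21 right 2'.
Intended log window:
  5: hit index 0
  6: checkpoint: 21
  7: enter rank_cells: left 21 right 2
Execution walk:
  derive_floor([7, 4, 6, 7], 7) -> 0  [called from split_margin, line 10]
  split_margin([7, 4, 6, 7], 7) -> 21  [called from main, line 25]
  rank_cells(21, 3) -> 7  [called from main, line 27]
Log origin:
  1 — main, line 24
  2 — split_margin, line 9
  3 — derive_floor, line 2
  4 — derive_floor, line 5
  5 — split_margin, line 11
  6 — main, line 26
  7 — rank_cells, line 16
A correct fix: line 27: replace `3` with `2`.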